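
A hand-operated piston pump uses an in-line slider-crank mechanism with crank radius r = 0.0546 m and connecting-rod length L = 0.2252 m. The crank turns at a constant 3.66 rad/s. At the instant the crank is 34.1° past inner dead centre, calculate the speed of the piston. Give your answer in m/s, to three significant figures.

ω = 3.66 rad/s
For an in-line slider-crank, x = r cosθ + √(L² − r² sin²θ), so v = −rω sinθ·[1 + r cosθ/√(L² − r² sin²θ)].
With r = 0.0546 m, L = 0.2252 m, θ = 34.1°: √(L² − r² sin²θ) = 0.22311 m.
v = −0.0546·3.66·0.56064·[1 + 0.0546·0.82806/0.22311] = -0.13474 m/s.
|v| = 0.13474 m/s.

0.135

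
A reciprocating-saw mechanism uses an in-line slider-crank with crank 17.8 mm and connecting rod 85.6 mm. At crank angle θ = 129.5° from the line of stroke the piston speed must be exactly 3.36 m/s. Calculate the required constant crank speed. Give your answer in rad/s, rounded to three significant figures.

For an in-line slider-crank, |v_piston| = rω|sinθ|·[1 + r cosθ/√(L² − r² sin²θ)].
With r = 0.0178 m, L = 0.0856 m, θ = 129.5°: the bracketed kinematic factor |dx/dθ| = 0.011894 m.
ω = v/|dx/dθ| = 3.36/0.011894 = 282.49 rad/s.

282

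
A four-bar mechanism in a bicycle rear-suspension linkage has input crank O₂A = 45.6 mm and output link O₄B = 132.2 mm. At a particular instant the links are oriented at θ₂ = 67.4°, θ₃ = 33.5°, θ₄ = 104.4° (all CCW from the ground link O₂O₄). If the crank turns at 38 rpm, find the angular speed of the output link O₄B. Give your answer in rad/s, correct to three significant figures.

ω₂ = 3.979 rad/s (from 38 rpm).
Differentiating the loop-closure r₂e^{iθ₂}+r₃e^{iθ₃}=r₁+r₄e^{iθ₄} gives r₂ω₂e^{iθ₂}+r₃ω₃e^{iθ₃}=r₄ω₄e^{iθ₄}.
Eliminating the other unknown: ω₄ = r₂ω₂ sin(θ₂−θ₃) / [r₄ sin(θ₄−θ₃)].
Numerator sine = +0.55775; denominator sine = +0.94495.
Result = 0.0456·3.979·(+0.55775) / (0.1322·(+0.94495)) = +0.81016 rad/s; magnitude 0.81016 rad/s.

0.810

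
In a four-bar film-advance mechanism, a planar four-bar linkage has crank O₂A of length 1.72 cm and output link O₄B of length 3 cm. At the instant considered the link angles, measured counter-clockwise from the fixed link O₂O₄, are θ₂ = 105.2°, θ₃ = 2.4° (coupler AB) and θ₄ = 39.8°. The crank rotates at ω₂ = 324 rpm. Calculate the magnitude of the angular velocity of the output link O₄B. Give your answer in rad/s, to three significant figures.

31.2

ω₂ = 33.93 rad/s (from 324 rpm).
Differentiating the loop-closure r₂e^{iθ₂}+r₃e^{iθ₃}=r₁+r₄e^{iθ₄} gives r₂ω₂e^{iθ₂}+r₃ω₃e^{iθ₃}=r₄ω₄e^{iθ₄}.
Eliminating the other unknown: ω₄ = r₂ω₂ sin(θ₂−θ₃) / [r₄ sin(θ₄−θ₃)].
Numerator sine = +0.97515; denominator sine = +0.60738.
Result = 0.0172·33.93·(+0.97515) / (0.03·(+0.60738)) = +31.232 rad/s; magnitude 31.232 rad/s.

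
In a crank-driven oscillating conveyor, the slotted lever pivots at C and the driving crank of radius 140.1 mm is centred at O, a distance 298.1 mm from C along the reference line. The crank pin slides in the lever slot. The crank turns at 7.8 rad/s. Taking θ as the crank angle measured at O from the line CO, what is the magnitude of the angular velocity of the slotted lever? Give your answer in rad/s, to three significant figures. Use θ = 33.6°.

ω = 7.8 rad/s
Crank pin A relative to C: A = (d + r cosθ, r sinθ); lever angle φ = atan2(r sinθ, d + r cosθ).
Differentiating tanφ: φ̇ = rω(d cosθ + r)/(d² + r² + 2dr cosθ).
d² + r² + 2dr cosθ = |CA|² = 0.178064 m²;  d cosθ + r = +0.38839 m.
|ω_lever| = |0.1401·7.8·+0.38839| / 0.178064 = 2.3836 rad/s.

2.38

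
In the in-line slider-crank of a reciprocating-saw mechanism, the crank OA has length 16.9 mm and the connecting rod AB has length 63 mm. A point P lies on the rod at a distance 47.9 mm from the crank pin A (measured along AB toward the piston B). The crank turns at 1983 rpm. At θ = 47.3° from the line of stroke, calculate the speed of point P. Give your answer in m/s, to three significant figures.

ω = 207.7 rad/s.  Crank-pin speed |V_A| = rω = 3.5094 m/s, perpendicular to OA.
Rod angle: sinφ = −(r/L) sinθ ⇒ φ = -11.370°; ω_rod = −rω cosθ/√(L²−r²sin²θ) = -38.533 rad/s.
V_P = V_A + ω_rod × AP, with AP = 0.0479 m along the rod.
Components: V_Px = −rω sinθ − a·ω_rod·sinφ = -2.943 m/s;  V_Py = rω cosθ + a·ω_rod·cosφ = +0.57044 m/s.
|V_P| = √(V_Px² + V_Py²) = 2.9978 m/s.

3.00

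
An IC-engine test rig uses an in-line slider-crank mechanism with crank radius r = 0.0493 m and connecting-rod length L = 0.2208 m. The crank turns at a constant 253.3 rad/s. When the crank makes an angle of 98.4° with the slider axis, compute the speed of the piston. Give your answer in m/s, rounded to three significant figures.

ω = 253.3 rad/s
For an in-line slider-crank, x = r cosθ + √(L² − r² sin²θ), so v = −rω sinθ·[1 + r cosθ/√(L² − r² sin²θ)].
With r = 0.0493 m, L = 0.2208 m, θ = 98.4°: √(L² − r² sin²θ) = 0.21535 m.
v = −0.0493·253.3·0.98927·[1 + 0.0493·-0.14608/0.21535] = -11.941 m/s.
|v| = 11.941 m/s.

11.9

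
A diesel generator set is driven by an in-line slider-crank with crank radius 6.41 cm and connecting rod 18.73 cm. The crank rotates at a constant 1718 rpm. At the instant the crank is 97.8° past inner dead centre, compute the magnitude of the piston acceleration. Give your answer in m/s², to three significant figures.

1010

ω = 2π·1718/60 = 179.9 rad/s
x(θ) = r cosθ + √(L² − r² sin²θ); with ω constant, a = ω²·d²x/dθ².
d²x/dθ² = −r cosθ − r²(cos2θ)/√u − r⁴ sin²2θ/(4u^{3/2}),  u = L² − r² sin²θ = 0.0310482 m².
Substituting r = 0.0641 m, L = 0.1873 m, θ = 97.8°: d²x/dθ² = +0.031103 m.
a = ω²·d²x/dθ² = (179.9)²·(+0.031103) = +1006.7 m/s²;  |a| = 1006.7 m/s².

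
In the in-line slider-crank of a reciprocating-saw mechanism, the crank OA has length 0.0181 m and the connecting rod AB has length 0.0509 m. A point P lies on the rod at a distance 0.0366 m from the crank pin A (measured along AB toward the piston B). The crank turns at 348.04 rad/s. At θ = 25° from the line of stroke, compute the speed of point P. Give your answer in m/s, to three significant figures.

ω = 348 rad/s.  Crank-pin speed |V_A| = rω = 6.2995 m/s, perpendicular to OA.
Rod angle: sinφ = −(r/L) sinθ ⇒ φ = -8.643°; ω_rod = −rω cosθ/√(L²−r²sin²θ) = -113.46 rad/s.
V_P = V_A + ω_rod × AP, with AP = 0.0366 m along the rod.
Components: V_Px = −rω sinθ − a·ω_rod·sinφ = -3.2863 m/s;  V_Py = rω cosθ + a·ω_rod·cosφ = +1.604 m/s.
|V_P| = √(V_Px² + V_Py²) = 3.6569 m/s.

3.66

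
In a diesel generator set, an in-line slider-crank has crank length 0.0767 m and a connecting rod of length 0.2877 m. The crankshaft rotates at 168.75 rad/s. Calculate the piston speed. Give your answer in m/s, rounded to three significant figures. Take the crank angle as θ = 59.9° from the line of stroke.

ω = 168.8 rad/s
For an in-line slider-crank, x = r cosθ + √(L² − r² sin²θ), so v = −rω sinθ·[1 + r cosθ/√(L² − r² sin²θ)].
With r = 0.0767 m, L = 0.2877 m, θ = 59.9°: √(L² − r² sin²θ) = 0.27994 m.
v = −0.0767·168.8·0.86515·[1 + 0.0767·0.50151/0.27994] = -12.736 m/s.
|v| = 12.736 m/s.

12.7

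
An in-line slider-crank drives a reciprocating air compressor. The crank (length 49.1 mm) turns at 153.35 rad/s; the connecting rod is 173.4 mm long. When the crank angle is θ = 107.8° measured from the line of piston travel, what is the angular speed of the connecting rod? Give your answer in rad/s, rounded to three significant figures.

13.8

ω = 153.3 rad/s
The rod makes angle φ with the slider axis where L sinφ = r sinθ; differentiating, L cosφ·φ̇ = r ω cosθ.
L cosφ = √(L² − r² sin²θ) = 0.16698 m.
|ω_rod| = r ω |cosθ| / √(L² − r² sin²θ) = 0.0491·153.3·0.30570/0.16698 = 13.785 rad/s.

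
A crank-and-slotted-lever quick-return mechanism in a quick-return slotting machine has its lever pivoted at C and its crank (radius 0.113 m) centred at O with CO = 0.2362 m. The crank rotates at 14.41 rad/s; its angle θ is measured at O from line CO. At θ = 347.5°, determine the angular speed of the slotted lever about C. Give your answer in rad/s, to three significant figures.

4.64

ω = 14.41 rad/s
Crank pin A relative to C: A = (d + r cosθ, r sinθ); lever angle φ = atan2(r sinθ, d + r cosθ).
Differentiating tanφ: φ̇ = rω(d cosθ + r)/(d² + r² + 2dr cosθ).
d² + r² + 2dr cosθ = |CA|² = 0.120675 m²;  d cosθ + r = +0.3436 m.
|ω_lever| = |0.113·14.41·+0.3436| / 0.120675 = 4.6364 rad/s.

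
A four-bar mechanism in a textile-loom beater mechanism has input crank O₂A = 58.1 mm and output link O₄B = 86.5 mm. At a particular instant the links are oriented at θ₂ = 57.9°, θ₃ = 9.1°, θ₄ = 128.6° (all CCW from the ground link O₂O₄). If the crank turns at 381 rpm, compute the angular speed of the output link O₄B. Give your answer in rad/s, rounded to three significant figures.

23.2

ω₂ = 39.9 rad/s (from 381 rpm).
Differentiating the loop-closure r₂e^{iθ₂}+r₃e^{iθ₃}=r₁+r₄e^{iθ₄} gives r₂ω₂e^{iθ₂}+r₃ω₃e^{iθ₃}=r₄ω₄e^{iθ₄}.
Eliminating the other unknown: ω₄ = r₂ω₂ sin(θ₂−θ₃) / [r₄ sin(θ₄−θ₃)].
Numerator sine = +0.75241; denominator sine = +0.87036.
Result = 0.0581·39.9·(+0.75241) / (0.0865·(+0.87036)) = +23.167 rad/s; magnitude 23.167 rad/s.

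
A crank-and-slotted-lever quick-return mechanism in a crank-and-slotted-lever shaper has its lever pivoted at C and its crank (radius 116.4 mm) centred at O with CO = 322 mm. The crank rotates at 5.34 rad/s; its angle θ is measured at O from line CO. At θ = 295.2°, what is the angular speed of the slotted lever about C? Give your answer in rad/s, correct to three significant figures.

ω = 5.34 rad/s
Crank pin A relative to C: A = (d + r cosθ, r sinθ); lever angle φ = atan2(r sinθ, d + r cosθ).
Differentiating tanφ: φ̇ = rω(d cosθ + r)/(d² + r² + 2dr cosθ).
d² + r² + 2dr cosθ = |CA|² = 0.14915 m²;  d cosθ + r = +0.2535 m.
|ω_lever| = |0.1164·5.34·+0.2535| / 0.14915 = 1.0565 rad/s.

1.06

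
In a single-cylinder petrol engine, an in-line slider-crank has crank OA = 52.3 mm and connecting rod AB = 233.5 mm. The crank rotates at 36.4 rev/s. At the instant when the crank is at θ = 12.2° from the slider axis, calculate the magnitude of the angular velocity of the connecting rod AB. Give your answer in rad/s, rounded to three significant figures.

ω = 228.7 rad/s (converted from 36.4 rev/s).
The rod makes angle φ with the slider axis where L sinφ = r sinθ; differentiating, L cosφ·φ̇ = r ω cosθ.
L cosφ = √(L² − r² sin²θ) = 0.23324 m.
|ω_rod| = r ω |cosθ| / √(L² − r² sin²θ) = 0.0523·228.7·0.97742/0.23324 = 50.126 rad/s.

50.1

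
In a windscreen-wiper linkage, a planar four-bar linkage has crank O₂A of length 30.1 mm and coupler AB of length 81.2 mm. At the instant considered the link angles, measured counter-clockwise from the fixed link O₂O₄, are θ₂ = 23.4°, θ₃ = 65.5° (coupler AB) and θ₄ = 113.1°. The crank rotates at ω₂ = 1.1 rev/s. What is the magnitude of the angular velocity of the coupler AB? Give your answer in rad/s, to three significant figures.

ω₂ = 6.912 rad/s (from 1.1 rev/s).
Differentiating the loop-closure r₂e^{iθ₂}+r₃e^{iθ₃}=r₁+r₄e^{iθ₄} gives r₂ω₂e^{iθ₂}+r₃ω₃e^{iθ₃}=r₄ω₄e^{iθ₄}.
Eliminating the other unknown: ω₃ = r₂ω₂ sin(θ₄−θ₂) / [r₃ sin(θ₃−θ₄)].
Numerator sine = +0.99999; denominator sine = -0.73846.
Result = 0.0301·6.912·(+0.99999) / (0.0812·(-0.73846)) = -3.4694 rad/s; magnitude 3.4694 rad/s.

3.47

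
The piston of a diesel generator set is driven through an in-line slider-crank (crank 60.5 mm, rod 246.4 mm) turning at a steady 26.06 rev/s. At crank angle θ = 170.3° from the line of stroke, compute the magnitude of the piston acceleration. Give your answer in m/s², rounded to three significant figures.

ω = 2π·26.1 = 163.7 rad/s
x(θ) = r cosθ + √(L² − r² sin²θ); with ω constant, a = ω²·d²x/dθ².
d²x/dθ² = −r cosθ − r²(cos2θ)/√u − r⁴ sin²2θ/(4u^{3/2}),  u = L² − r² sin²θ = 0.0606091 m².
Substituting r = 0.0605 m, L = 0.2464 m, θ = 170.3°: d²x/dθ² = +0.045587 m.
a = ω²·d²x/dθ² = (163.7)²·(+0.045587) = +1222.2 m/s²;  |a| = 1222.2 m/s².

1220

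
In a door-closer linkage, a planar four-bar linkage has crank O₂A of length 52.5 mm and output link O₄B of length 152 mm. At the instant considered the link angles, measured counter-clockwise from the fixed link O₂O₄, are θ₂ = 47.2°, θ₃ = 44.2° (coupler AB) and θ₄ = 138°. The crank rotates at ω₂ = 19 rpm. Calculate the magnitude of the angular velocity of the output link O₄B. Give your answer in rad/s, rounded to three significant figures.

0.0360

ω₂ = 1.99 rad/s (from 19 rpm).
Differentiating the loop-closure r₂e^{iθ₂}+r₃e^{iθ₃}=r₁+r₄e^{iθ₄} gives r₂ω₂e^{iθ₂}+r₃ω₃e^{iθ₃}=r₄ω₄e^{iθ₄}.
Eliminating the other unknown: ω₄ = r₂ω₂ sin(θ₂−θ₃) / [r₄ sin(θ₄−θ₃)].
Numerator sine = +0.05234; denominator sine = +0.99780.
Result = 0.0525·1.99·(+0.05234) / (0.152·(+0.99780)) = +0.036046 rad/s; magnitude 0.036046 rad/s.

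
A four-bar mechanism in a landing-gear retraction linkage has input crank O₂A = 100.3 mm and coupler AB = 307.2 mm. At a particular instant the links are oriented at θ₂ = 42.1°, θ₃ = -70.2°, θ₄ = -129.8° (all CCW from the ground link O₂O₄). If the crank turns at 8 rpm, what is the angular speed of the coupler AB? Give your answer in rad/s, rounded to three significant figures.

0.0447

ω₂ = 0.8378 rad/s (from 8 rpm).
Differentiating the loop-closure r₂e^{iθ₂}+r₃e^{iθ₃}=r₁+r₄e^{iθ₄} gives r₂ω₂e^{iθ₂}+r₃ω₃e^{iθ₃}=r₄ω₄e^{iθ₄}.
Eliminating the other unknown: ω₃ = r₂ω₂ sin(θ₄−θ₂) / [r₃ sin(θ₃−θ₄)].
Numerator sine = -0.14090; denominator sine = +0.86251.
Result = 0.1003·0.8378·(-0.14090) / (0.3072·(+0.86251)) = -0.044683 rad/s; magnitude 0.044683 rad/s.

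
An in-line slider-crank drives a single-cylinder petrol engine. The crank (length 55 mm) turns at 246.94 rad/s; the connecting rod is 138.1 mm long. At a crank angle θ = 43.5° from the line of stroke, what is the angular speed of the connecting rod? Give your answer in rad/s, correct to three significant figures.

74.2

ω = 246.9 rad/s
The rod makes angle φ with the slider axis where L sinφ = r sinθ; differentiating, L cosφ·φ̇ = r ω cosθ.
L cosφ = √(L² − r² sin²θ) = 0.13281 m.
|ω_rod| = r ω |cosθ| / √(L² − r² sin²θ) = 0.055·246.9·0.72537/0.13281 = 74.18 rad/s.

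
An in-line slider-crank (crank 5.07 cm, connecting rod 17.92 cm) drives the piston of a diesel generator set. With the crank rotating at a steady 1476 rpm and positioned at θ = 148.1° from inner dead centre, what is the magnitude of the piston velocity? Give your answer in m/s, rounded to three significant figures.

ω = 2π·1476/60 = 154.6 rad/s
For an in-line slider-crank, x = r cosθ + √(L² − r² sin²θ), so v = −rω sinθ·[1 + r cosθ/√(L² − r² sin²θ)].
With r = 0.0507 m, L = 0.1792 m, θ = 148.1°: √(L² − r² sin²θ) = 0.17719 m.
v = −0.0507·154.6·0.52844·[1 + 0.0507·-0.84897/0.17719] = -3.1351 m/s.
|v| = 3.1351 m/s.

3.14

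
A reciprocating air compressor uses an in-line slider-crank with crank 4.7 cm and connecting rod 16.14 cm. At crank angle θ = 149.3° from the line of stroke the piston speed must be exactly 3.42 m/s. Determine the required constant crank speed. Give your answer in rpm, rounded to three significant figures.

For an in-line slider-crank, |v_piston| = rω|sinθ|·[1 + r cosθ/√(L² − r² sin²θ)].
With r = 0.047 m, L = 0.1614 m, θ = 149.3°: the bracketed kinematic factor |dx/dθ| = 0.01792 m.
ω = v/|dx/dθ| = 3.42/0.01792 = 190.85 rad/s.
N = 60ω/(2π) = 1822.5 rpm.

1820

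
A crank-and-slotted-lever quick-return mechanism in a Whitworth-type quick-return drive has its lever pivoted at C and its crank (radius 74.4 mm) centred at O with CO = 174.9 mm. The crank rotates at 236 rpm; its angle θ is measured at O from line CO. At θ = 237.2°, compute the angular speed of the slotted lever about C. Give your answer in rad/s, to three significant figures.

1.70

ω = 24.71 rad/s (from 236 rpm).
Crank pin A relative to C: A = (d + r cosθ, r sinθ); lever angle φ = atan2(r sinθ, d + r cosθ).
Differentiating tanφ: φ̇ = rω(d cosθ + r)/(d² + r² + 2dr cosθ).
d² + r² + 2dr cosθ = |CA|² = 0.0220273 m²;  d cosθ + r = -0.020345 m.
|ω_lever| = |0.0744·24.71·-0.020345| / 0.0220273 = 1.6983 rad/s.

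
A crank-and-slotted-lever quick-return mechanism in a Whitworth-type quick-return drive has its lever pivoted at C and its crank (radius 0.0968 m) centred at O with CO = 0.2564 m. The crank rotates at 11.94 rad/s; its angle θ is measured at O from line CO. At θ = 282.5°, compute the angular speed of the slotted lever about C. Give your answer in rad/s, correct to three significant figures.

2.05

ω = 11.94 rad/s
Crank pin A relative to C: A = (d + r cosθ, r sinθ); lever angle φ = atan2(r sinθ, d + r cosθ).
Differentiating tanφ: φ̇ = rω(d cosθ + r)/(d² + r² + 2dr cosθ).
d² + r² + 2dr cosθ = |CA|² = 0.0858551 m²;  d cosθ + r = +0.1523 m.
|ω_lever| = |0.0968·11.94·+0.1523| / 0.0858551 = 2.0502 rad/s.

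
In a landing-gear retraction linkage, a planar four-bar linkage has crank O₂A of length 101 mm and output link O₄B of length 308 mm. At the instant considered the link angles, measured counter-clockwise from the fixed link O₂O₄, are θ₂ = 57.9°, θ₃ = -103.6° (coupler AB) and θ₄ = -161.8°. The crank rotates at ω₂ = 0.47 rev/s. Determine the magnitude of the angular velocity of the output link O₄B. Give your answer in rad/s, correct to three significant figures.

ω₂ = 2.953 rad/s (from 0.47 rev/s).
Differentiating the loop-closure r₂e^{iθ₂}+r₃e^{iθ₃}=r₁+r₄e^{iθ₄} gives r₂ω₂e^{iθ₂}+r₃ω₃e^{iθ₃}=r₄ω₄e^{iθ₄}.
Eliminating the other unknown: ω₄ = r₂ω₂ sin(θ₂−θ₃) / [r₄ sin(θ₄−θ₃)].
Numerator sine = +0.31730; denominator sine = -0.84989.
Result = 0.101·2.953·(+0.31730) / (0.308·(-0.84989)) = -0.36154 rad/s; magnitude 0.36154 rad/s.

0.362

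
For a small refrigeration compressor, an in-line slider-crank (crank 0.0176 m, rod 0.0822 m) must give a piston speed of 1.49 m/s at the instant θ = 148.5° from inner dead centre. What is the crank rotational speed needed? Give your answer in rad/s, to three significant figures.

198

For an in-line slider-crank, |v_piston| = rω|sinθ|·[1 + r cosθ/√(L² − r² sin²θ)].
With r = 0.0176 m, L = 0.0822 m, θ = 148.5°: the bracketed kinematic factor |dx/dθ| = 0.0075065 m.
ω = v/|dx/dθ| = 1.49/0.0075065 = 198.49 rad/s.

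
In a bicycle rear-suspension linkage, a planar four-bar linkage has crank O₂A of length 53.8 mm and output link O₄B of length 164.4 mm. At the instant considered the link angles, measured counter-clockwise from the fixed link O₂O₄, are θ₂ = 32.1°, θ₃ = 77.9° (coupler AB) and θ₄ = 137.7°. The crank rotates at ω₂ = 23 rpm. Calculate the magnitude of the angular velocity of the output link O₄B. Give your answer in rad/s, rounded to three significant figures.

ω₂ = 2.409 rad/s (from 23 rpm).
Differentiating the loop-closure r₂e^{iθ₂}+r₃e^{iθ₃}=r₁+r₄e^{iθ₄} gives r₂ω₂e^{iθ₂}+r₃ω₃e^{iθ₃}=r₄ω₄e^{iθ₄}.
Eliminating the other unknown: ω₄ = r₂ω₂ sin(θ₂−θ₃) / [r₄ sin(θ₄−θ₃)].
Numerator sine = -0.71691; denominator sine = +0.86427.
Result = 0.0538·2.409·(-0.71691) / (0.1644·(+0.86427)) = -0.65381 rad/s; magnitude 0.65381 rad/s.

0.654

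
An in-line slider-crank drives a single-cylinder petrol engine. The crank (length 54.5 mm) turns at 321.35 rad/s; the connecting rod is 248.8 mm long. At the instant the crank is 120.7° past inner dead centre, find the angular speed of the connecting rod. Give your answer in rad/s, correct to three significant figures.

36.6

ω = 321.4 rad/s
The rod makes angle φ with the slider axis where L sinφ = r sinθ; differentiating, L cosφ·φ̇ = r ω cosθ.
L cosφ = √(L² − r² sin²θ) = 0.24435 m.
|ω_rod| = r ω |cosθ| / √(L² − r² sin²θ) = 0.0545·321.4·0.51054/0.24435 = 36.593 rad/s.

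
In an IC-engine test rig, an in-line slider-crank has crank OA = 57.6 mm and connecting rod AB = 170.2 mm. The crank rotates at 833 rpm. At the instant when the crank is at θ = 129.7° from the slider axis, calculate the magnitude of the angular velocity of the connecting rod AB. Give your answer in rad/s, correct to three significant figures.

19.5

ω = 87.23 rad/s (converted from 833 rpm).
The rod makes angle φ with the slider axis where L sinφ = r sinθ; differentiating, L cosφ·φ̇ = r ω cosθ.
L cosφ = √(L² − r² sin²θ) = 0.16433 m.
|ω_rod| = r ω |cosθ| / √(L² − r² sin²θ) = 0.0576·87.23·0.63877/0.16433 = 19.531 rad/s.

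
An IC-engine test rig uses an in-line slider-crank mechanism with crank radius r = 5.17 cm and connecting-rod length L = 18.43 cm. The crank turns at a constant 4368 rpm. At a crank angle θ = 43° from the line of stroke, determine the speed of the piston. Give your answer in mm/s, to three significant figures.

19500

ω = 2π·4368/60 = 457.4 rad/s
For an in-line slider-crank, x = r cosθ + √(L² − r² sin²θ), so v = −rω sinθ·[1 + r cosθ/√(L² − r² sin²θ)].
With r = 0.0517 m, L = 0.1843 m, θ = 43°: √(L² − r² sin²θ) = 0.1809 m.
v = −0.0517·457.4·0.68200·[1 + 0.0517·0.73135/0.1809] = -19.499 m/s.
|v| = 19.499 m/s = 19499 mm/s.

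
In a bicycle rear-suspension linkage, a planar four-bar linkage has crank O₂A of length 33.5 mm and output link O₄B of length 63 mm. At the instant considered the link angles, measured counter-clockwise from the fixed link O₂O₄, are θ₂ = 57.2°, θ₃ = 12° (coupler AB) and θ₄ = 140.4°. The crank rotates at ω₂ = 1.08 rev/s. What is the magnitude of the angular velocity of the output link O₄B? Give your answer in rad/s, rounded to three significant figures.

3.27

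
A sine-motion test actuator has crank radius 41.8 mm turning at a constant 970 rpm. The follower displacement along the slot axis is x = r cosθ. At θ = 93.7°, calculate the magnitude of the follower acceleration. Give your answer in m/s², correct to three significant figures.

27.8

ω = 101.6 rad/s (from 970 rpm).
x = r cosθ ⇒ ẍ = −rω² cosθ (ω constant).
|a| = rω²|cosθ| = 0.0418·(101.6)²·|cos 93.7°| = 27.833 m/s².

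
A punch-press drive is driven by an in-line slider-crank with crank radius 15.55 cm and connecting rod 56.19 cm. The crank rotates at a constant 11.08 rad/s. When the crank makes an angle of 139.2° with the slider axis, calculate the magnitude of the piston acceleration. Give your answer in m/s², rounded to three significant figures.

ω = 11.08 rad/s
x(θ) = r cosθ + √(L² − r² sin²θ); with ω constant, a = ω²·d²x/dθ².
d²x/dθ² = −r cosθ − r²(cos2θ)/√u − r⁴ sin²2θ/(4u^{3/2}),  u = L² − r² sin²θ = 0.305408 m².
Substituting r = 0.1555 m, L = 0.5619 m, θ = 139.2°: d²x/dθ² = +0.11047 m.
a = ω²·d²x/dθ² = (11.08)²·(+0.11047) = +13.562 m/s²;  |a| = 13.562 m/s².

13.6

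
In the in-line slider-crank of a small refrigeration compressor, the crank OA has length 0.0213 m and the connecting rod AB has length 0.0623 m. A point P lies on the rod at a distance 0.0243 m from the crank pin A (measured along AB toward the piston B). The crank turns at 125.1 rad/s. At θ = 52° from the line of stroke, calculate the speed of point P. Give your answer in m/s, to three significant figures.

ω = 125.1 rad/s.  Crank-pin speed |V_A| = rω = 2.6646 m/s, perpendicular to OA.
Rod angle: sinφ = −(r/L) sinθ ⇒ φ = -15.630°; ω_rod = −rω cosθ/√(L²−r²sin²θ) = -27.343 rad/s.
V_P = V_A + ω_rod × AP, with AP = 0.0243 m along the rod.
Components: V_Px = −rω sinθ − a·ω_rod·sinφ = -2.2788 m/s;  V_Py = rω cosθ + a·ω_rod·cosφ = +1.0006 m/s.
|V_P| = √(V_Px² + V_Py²) = 2.4888 m/s.

2.49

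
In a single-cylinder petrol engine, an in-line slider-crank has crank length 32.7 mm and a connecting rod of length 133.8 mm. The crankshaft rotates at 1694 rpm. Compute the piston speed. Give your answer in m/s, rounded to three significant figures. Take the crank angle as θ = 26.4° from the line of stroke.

ω = 2π·1694/60 = 177.4 rad/s
For an in-line slider-crank, x = r cosθ + √(L² − r² sin²θ), so v = −rω sinθ·[1 + r cosθ/√(L² − r² sin²θ)].
With r = 0.0327 m, L = 0.1338 m, θ = 26.4°: √(L² − r² sin²θ) = 0.13301 m.
v = −0.0327·177.4·0.44464·[1 + 0.0327·0.89571/0.13301] = -3.1472 m/s.
|v| = 3.1472 m/s.

3.15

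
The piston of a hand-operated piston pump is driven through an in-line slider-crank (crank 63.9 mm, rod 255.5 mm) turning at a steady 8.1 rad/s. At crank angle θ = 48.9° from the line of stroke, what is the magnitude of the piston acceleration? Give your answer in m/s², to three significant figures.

2.63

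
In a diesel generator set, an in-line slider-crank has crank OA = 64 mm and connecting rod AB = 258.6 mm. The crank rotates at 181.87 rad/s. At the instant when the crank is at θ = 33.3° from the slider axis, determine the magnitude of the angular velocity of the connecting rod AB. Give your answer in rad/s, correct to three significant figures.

ω = 181.9 rad/s
The rod makes angle φ with the slider axis where L sinφ = r sinθ; differentiating, L cosφ·φ̇ = r ω cosθ.
L cosφ = √(L² − r² sin²θ) = 0.2562 m.
|ω_rod| = r ω |cosθ| / √(L² − r² sin²θ) = 0.064·181.9·0.83581/0.2562 = 37.972 rad/s.

38.0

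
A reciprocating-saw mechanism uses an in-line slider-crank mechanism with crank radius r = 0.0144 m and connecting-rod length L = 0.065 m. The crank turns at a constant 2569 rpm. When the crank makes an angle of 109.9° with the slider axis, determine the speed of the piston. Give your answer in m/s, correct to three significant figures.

3.36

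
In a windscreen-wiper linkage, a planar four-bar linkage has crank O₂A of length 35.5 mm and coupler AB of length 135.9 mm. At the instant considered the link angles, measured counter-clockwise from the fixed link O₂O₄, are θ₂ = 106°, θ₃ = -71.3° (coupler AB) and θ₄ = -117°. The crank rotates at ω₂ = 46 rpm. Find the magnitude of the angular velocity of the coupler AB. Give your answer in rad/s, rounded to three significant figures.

1.20

ω₂ = 4.817 rad/s (from 46 rpm).
Differentiating the loop-closure r₂e^{iθ₂}+r₃e^{iθ₃}=r₁+r₄e^{iθ₄} gives r₂ω₂e^{iθ₂}+r₃ω₃e^{iθ₃}=r₄ω₄e^{iθ₄}.
Eliminating the other unknown: ω₃ = r₂ω₂ sin(θ₄−θ₂) / [r₃ sin(θ₃−θ₄)].
Numerator sine = +0.68200; denominator sine = +0.71569.
Result = 0.0355·4.817·(+0.68200) / (0.1359·(+0.71569)) = +1.1991 rad/s; magnitude 1.1991 rad/s.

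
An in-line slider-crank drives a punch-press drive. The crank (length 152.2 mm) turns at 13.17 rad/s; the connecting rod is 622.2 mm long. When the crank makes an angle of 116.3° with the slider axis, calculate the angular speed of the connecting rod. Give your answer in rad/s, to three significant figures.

1.46

ω = 13.17 rad/s
The rod makes angle φ with the slider axis where L sinφ = r sinθ; differentiating, L cosφ·φ̇ = r ω cosθ.
L cosφ = √(L² − r² sin²θ) = 0.60705 m.
|ω_rod| = r ω |cosθ| / √(L² − r² sin²θ) = 0.1522·13.17·0.44307/0.60705 = 1.463 rad/s.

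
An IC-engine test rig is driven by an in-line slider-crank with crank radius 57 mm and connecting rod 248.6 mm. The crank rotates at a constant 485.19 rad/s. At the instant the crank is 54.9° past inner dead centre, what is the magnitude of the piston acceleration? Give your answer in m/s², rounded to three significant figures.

ω = 485.2 rad/s
x(θ) = r cosθ + √(L² − r² sin²θ); with ω constant, a = ω²·d²x/dθ².
d²x/dθ² = −r cosθ − r²(cos2θ)/√u − r⁴ sin²2θ/(4u^{3/2}),  u = L² − r² sin²θ = 0.0596272 m².
Substituting r = 0.057 m, L = 0.2486 m, θ = 54.9°: d²x/dθ² = -0.028429 m.
a = ω²·d²x/dθ² = (485.2)²·(-0.028429) = -6692.4 m/s²;  |a| = 6692.4 m/s².

6690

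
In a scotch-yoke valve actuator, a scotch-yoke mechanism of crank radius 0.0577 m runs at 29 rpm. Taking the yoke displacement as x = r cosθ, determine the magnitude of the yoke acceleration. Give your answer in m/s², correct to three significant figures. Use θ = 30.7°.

0.458

ω = 3.037 rad/s (from 29 rpm).
x = r cosθ ⇒ ẍ = −rω² cosθ (ω constant).
|a| = rω²|cosθ| = 0.0577·(3.037)²·|cos 30.7°| = 0.45757 m/s².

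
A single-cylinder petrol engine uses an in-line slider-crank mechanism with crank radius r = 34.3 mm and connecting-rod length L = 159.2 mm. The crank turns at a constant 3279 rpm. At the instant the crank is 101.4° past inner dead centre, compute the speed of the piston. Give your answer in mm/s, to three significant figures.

11000

ω = 2π·3279/60 = 343.4 rad/s
For an in-line slider-crank, x = r cosθ + √(L² − r² sin²θ), so v = −rω sinθ·[1 + r cosθ/√(L² − r² sin²θ)].
With r = 0.0343 m, L = 0.1592 m, θ = 101.4°: √(L² − r² sin²θ) = 0.15561 m.
v = −0.0343·343.4·0.98027·[1 + 0.0343·-0.19766/0.15561] = -11.042 m/s.
|v| = 11.042 m/s = 11042 mm/s.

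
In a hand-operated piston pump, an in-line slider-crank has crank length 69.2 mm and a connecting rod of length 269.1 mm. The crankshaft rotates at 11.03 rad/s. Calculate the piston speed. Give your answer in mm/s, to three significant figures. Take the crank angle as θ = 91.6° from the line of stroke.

ω = 11.03 rad/s
For an in-line slider-crank, x = r cosθ + √(L² − r² sin²θ), so v = −rω sinθ·[1 + r cosθ/√(L² − r² sin²θ)].
With r = 0.0692 m, L = 0.2691 m, θ = 91.6°: √(L² − r² sin²θ) = 0.26006 m.
v = −0.0692·11.03·0.99961·[1 + 0.0692·-0.02792/0.26006] = -0.75731 m/s.
|v| = 0.75731 m/s = 757.31 mm/s.

757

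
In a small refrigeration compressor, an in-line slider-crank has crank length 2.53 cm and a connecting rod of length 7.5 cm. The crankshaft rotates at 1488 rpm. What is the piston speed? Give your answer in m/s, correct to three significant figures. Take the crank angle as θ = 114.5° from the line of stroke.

3.06

ω = 2π·1488/60 = 155.8 rad/s
For an in-line slider-crank, x = r cosθ + √(L² − r² sin²θ), so v = −rω sinθ·[1 + r cosθ/√(L² − r² sin²θ)].
With r = 0.0253 m, L = 0.075 m, θ = 114.5°: √(L² − r² sin²θ) = 0.071379 m.
v = −0.0253·155.8·0.90996·[1 + 0.0253·-0.41469/0.071379] = -3.0601 m/s.
|v| = 3.0601 m/s.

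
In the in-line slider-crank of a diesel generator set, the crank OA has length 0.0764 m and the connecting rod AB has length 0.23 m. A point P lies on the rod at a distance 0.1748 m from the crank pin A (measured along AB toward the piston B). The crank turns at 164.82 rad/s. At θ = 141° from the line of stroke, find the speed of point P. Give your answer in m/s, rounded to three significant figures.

ω = 164.8 rad/s.  Crank-pin speed |V_A| = rω = 12.592 m/s, perpendicular to OA.
Rod angle: sinφ = −(r/L) sinθ ⇒ φ = -12.066°; ω_rod = −rω cosθ/√(L²−r²sin²θ) = +43.509 rad/s.
V_P = V_A + ω_rod × AP, with AP = 0.1748 m along the rod.
Components: V_Px = −rω sinθ − a·ω_rod·sinφ = -6.3347 m/s;  V_Py = rω cosθ + a·ω_rod·cosφ = -2.3486 m/s.
|V_P| = √(V_Px² + V_Py²) = 6.7561 m/s.

6.76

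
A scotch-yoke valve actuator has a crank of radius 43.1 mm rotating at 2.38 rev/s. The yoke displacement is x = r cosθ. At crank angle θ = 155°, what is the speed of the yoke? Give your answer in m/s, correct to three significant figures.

ω = 14.95 rad/s (from 2.38 rev/s).
x = r cosθ ⇒ ẋ = −rω sinθ.
|v| = rω|sinθ| = 0.0431·14.95·|sin 155°| = 0.27238 m/s.

0.272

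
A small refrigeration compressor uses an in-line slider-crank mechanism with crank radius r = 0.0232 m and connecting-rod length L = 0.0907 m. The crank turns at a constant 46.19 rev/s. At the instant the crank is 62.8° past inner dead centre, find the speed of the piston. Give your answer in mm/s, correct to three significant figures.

ω = 2π·46.2 = 290.2 rad/s
For an in-line slider-crank, x = r cosθ + √(L² − r² sin²θ), so v = −rω sinθ·[1 + r cosθ/√(L² − r² sin²θ)].
With r = 0.0232 m, L = 0.0907 m, θ = 62.8°: √(L² − r² sin²θ) = 0.088322 m.
v = −0.0232·290.2·0.88942·[1 + 0.0232·0.45710/0.088322] = -6.7076 m/s.
|v| = 6.7076 m/s = 6707.6 mm/s.

6710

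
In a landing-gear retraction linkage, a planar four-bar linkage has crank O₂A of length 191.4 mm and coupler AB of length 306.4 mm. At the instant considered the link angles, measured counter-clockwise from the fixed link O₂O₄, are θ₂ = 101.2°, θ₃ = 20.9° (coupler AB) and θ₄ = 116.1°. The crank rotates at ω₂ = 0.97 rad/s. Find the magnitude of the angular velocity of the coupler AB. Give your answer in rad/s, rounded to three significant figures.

0.156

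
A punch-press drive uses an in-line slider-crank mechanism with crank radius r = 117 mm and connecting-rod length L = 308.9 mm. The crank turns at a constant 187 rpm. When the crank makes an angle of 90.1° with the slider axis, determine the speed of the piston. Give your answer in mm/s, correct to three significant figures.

ω = 2π·187/60 = 19.58 rad/s
For an in-line slider-crank, x = r cosθ + √(L² − r² sin²θ), so v = −rω sinθ·[1 + r cosθ/√(L² − r² sin²θ)].
With r = 0.117 m, L = 0.3089 m, θ = 90.1°: √(L² − r² sin²θ) = 0.28589 m.
v = −0.117·19.58·1.00000·[1 + 0.117·-0.00175/0.28589] = -2.2895 m/s.
|v| = 2.2895 m/s = 2289.5 mm/s.

2290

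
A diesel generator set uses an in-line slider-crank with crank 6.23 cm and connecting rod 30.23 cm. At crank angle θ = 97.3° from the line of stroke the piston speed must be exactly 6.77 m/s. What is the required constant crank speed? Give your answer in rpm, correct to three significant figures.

1070

For an in-line slider-crank, |v_piston| = rω|sinθ|·[1 + r cosθ/√(L² − r² sin²θ)].
With r = 0.0623 m, L = 0.3023 m, θ = 97.3°: the bracketed kinematic factor |dx/dθ| = 0.060142 m.
ω = v/|dx/dθ| = 6.77/0.060142 = 112.57 rad/s.
N = 60ω/(2π) = 1074.9 rpm.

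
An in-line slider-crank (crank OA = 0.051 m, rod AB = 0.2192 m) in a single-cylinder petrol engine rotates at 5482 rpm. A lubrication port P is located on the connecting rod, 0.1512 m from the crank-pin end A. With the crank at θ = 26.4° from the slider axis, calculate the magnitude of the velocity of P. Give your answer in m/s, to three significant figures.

17.0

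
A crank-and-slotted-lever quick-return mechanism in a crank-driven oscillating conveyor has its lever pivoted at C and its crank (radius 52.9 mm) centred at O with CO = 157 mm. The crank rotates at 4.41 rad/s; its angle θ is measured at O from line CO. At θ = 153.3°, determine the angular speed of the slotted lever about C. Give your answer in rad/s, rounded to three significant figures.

ω = 4.41 rad/s
Crank pin A relative to C: A = (d + r cosθ, r sinθ); lever angle φ = atan2(r sinθ, d + r cosθ).
Differentiating tanφ: φ̇ = rω(d cosθ + r)/(d² + r² + 2dr cosθ).
d² + r² + 2dr cosθ = |CA|² = 0.012608 m²;  d cosθ + r = -0.087359 m.
|ω_lever| = |0.0529·4.41·-0.087359| / 0.012608 = 1.6164 rad/s.

1.62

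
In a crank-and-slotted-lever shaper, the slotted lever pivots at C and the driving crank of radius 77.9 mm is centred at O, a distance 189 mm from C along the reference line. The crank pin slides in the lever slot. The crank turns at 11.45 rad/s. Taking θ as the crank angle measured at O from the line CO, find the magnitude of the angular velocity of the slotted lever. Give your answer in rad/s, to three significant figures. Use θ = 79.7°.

2.12

ω = 11.45 rad/s
Crank pin A relative to C: A = (d + r cosθ, r sinθ); lever angle φ = atan2(r sinθ, d + r cosθ).
Differentiating tanφ: φ̇ = rω(d cosθ + r)/(d² + r² + 2dr cosθ).
d² + r² + 2dr cosθ = |CA|² = 0.0470545 m²;  d cosθ + r = +0.11169 m.
|ω_lever| = |0.0779·11.45·+0.11169| / 0.0470545 = 2.1172 rad/s.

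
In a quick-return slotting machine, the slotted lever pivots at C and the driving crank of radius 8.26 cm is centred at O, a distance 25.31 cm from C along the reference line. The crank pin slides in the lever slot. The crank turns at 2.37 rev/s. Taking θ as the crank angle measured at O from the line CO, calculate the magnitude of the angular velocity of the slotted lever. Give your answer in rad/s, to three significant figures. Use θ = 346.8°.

3.63

ω = 14.89 rad/s (from 2.37 rev/s).
Crank pin A relative to C: A = (d + r cosθ, r sinθ); lever angle φ = atan2(r sinθ, d + r cosθ).
Differentiating tanφ: φ̇ = rω(d cosθ + r)/(d² + r² + 2dr cosθ).
d² + r² + 2dr cosθ = |CA|² = 0.11159 m²;  d cosθ + r = +0.32901 m.
|ω_lever| = |0.0826·14.89·+0.32901| / 0.11159 = 3.6266 rad/s.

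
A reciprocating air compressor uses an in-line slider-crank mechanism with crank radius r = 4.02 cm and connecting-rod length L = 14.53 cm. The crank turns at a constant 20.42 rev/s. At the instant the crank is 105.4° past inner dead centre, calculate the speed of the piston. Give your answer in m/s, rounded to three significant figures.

4.59

ω = 2π·20.4 = 128.3 rad/s
For an in-line slider-crank, x = r cosθ + √(L² − r² sin²θ), so v = −rω sinθ·[1 + r cosθ/√(L² − r² sin²θ)].
With r = 0.0402 m, L = 0.1453 m, θ = 105.4°: √(L² − r² sin²θ) = 0.14004 m.
v = −0.0402·128.3·0.96410·[1 + 0.0402·-0.26556/0.14004] = -4.5935 m/s.
|v| = 4.5935 m/s.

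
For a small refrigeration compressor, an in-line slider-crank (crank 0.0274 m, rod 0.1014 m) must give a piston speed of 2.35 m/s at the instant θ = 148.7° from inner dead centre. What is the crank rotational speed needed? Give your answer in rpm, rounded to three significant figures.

For an in-line slider-crank, |v_piston| = rω|sinθ|·[1 + r cosθ/√(L² − r² sin²θ)].
With r = 0.0274 m, L = 0.1014 m, θ = 148.7°: the bracketed kinematic factor |dx/dθ| = 0.010915 m.
ω = v/|dx/dθ| = 2.35/0.010915 = 215.29 rad/s.
N = 60ω/(2π) = 2055.9 rpm.

2060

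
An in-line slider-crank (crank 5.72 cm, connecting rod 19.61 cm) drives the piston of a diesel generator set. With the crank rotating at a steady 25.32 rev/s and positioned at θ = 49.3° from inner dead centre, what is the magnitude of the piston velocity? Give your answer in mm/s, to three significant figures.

8240

ω = 2π·25.3 = 159.1 rad/s
For an in-line slider-crank, x = r cosθ + √(L² − r² sin²θ), so v = −rω sinθ·[1 + r cosθ/√(L² − r² sin²θ)].
With r = 0.0572 m, L = 0.1961 m, θ = 49.3°: √(L² − r² sin²θ) = 0.19125 m.
v = −0.0572·159.1·0.75813·[1 + 0.0572·0.65210/0.19125] = -8.2446 m/s.
|v| = 8.2446 m/s = 8244.6 mm/s.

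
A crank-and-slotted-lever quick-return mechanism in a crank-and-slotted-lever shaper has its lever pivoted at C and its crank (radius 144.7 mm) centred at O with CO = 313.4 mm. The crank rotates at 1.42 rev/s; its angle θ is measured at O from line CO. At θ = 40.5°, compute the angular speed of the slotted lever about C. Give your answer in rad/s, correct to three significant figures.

ω = 8.922 rad/s (from 1.42 rev/s).
Crank pin A relative to C: A = (d + r cosθ, r sinθ); lever angle φ = atan2(r sinθ, d + r cosθ).
Differentiating tanφ: φ̇ = rω(d cosθ + r)/(d² + r² + 2dr cosθ).
d² + r² + 2dr cosθ = |CA|² = 0.188125 m²;  d cosθ + r = +0.38301 m.
|ω_lever| = |0.1447·8.922·+0.38301| / 0.188125 = 2.6285 rad/s.

2.63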